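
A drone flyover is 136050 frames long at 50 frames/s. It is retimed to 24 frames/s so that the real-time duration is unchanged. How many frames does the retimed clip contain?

Target frames = source frames × (target rate / source rate) = 136050 × (24)/(50) = 136050 × 12/25 = 65304.

65304 frames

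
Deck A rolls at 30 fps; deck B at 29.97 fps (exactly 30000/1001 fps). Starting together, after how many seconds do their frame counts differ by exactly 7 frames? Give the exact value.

7007/30 seconds

The gap grows by |30000/1001 − 30| = 30/1001 frames per second.
Time for a 7-frame gap: 7 ÷ (30/1001) = 7007/30 s.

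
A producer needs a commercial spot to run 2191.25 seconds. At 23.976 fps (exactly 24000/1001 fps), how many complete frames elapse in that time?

Frames = 2191.25 × 24000/1001 = 52590000/1001 ≈ 52537.4625.
Complete frames: 52537.

52537 frames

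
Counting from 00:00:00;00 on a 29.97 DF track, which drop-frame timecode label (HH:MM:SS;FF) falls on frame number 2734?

00:01:31;06

Ten DF minutes hold 17982 frames, so frame 2734 lies in block 0 (frames 0–17981) with 2734 frames into that block.
The block's first minute is 1800 frames and the rest 1798 each; 2734 frames reaches minute 1, so 0 × 18 + 1 × 2 = 2 labels have been skipped so far.
Adding those back, label number 2734 + 2 = 2736 at 30 labels/s is 91 s + 6 f = 0 h 1 min 31 s frame 6, i.e. 00:01:31;06.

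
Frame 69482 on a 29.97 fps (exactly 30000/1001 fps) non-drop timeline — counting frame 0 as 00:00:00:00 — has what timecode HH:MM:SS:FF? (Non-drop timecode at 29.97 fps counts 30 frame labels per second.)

00:38:36:02

69482 ÷ 30 = 2316 full seconds, remainder 2 frames.
2316 s = 0 h 38 min 36 s.
Timecode: 00:38:36:02.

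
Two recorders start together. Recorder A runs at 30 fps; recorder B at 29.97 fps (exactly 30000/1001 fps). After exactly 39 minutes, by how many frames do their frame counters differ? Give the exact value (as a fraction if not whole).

5400/77 frames

39 min = 2340 s.
A emits 30 × 2340 = 70200 frames; B emits 30000/1001 × 2340 = 5400000/77.
Difference = 5400/77 frames (≈ 70.1299); B is behind A.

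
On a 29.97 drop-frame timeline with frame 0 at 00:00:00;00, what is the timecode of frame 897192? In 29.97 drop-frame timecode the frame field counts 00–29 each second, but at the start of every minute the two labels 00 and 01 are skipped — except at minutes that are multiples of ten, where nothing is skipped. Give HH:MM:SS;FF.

08:18:56;10

Each 10-minute DF block holds 10 × 60 × 30 − 9 × 2 = 17982 frames. 897192 ÷ 17982 → 49 full blocks, remainder 16074.
Within the partial block the first minute is 1800 frames and each further minute 1798, so 8 further minute boundaries passed. Total skipped labels = 18 × 49 + 2 × 8 = 898.
Non-drop label index = 897192 + 898 = 898090; at 30 labels/s that is 08:18:56:10, i.e. DF 08:18:56;10.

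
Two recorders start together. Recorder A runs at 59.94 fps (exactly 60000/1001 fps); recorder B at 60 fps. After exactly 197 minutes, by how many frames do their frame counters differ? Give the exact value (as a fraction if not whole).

709200/1001 frames

197 min = 11820 s.
A emits 60000/1001 × 11820 = 709200000/1001 frames; B emits 60 × 11820 = 709200.
Difference = 709200/1001 frames (≈ 708.4915); B is ahead of A.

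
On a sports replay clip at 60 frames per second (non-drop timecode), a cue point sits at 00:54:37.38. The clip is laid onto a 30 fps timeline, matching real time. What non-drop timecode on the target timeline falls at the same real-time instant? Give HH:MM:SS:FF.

Source frame index: (0×3600 + 54×60 + 37) × 60 + 38 = 196658.
Real time: 196658 / (60) = 98329/30 s.
Target frame: (98329/30) × (30) = 98329.
At 30 labels/s: frame 98329 → 00:54:37:19.

00:54:37:19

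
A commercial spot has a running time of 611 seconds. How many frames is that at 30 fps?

Frames = 611 × 30 = 18330.

18330 frames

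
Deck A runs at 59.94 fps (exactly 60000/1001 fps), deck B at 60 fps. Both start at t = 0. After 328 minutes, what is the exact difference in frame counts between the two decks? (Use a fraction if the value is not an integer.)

328 min = 19680 s.
A emits 60000/1001 × 19680 = 1180800000/1001 frames; B emits 60 × 19680 = 1180800.
Difference = 1180800/1001 frames (≈ 1179.6204); B is ahead of A.

1180800/1001 frames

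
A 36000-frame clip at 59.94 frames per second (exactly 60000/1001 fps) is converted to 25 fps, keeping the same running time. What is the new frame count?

15015 frames

Target frames = source frames × (target rate / source rate) = 36000 × (25)/(60000/1001) = 36000 × 1001/2400 = 15015.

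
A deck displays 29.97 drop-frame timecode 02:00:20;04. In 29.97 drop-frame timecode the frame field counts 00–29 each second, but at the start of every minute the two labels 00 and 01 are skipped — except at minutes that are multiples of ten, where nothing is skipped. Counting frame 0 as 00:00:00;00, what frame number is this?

216388

Complete 10-minute blocks: 12, each 17982 frames → 215784.
Remaining 0 whole minutes in the current block: 0 frames.
Within the current minute: 20 × 30 + 4 = 604. Total = 215784 + 0 + 604 = 216388.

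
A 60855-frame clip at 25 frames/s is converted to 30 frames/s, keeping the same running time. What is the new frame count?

73026 frames

Frames at target rate = 60855 × (30) / (25) = 73026.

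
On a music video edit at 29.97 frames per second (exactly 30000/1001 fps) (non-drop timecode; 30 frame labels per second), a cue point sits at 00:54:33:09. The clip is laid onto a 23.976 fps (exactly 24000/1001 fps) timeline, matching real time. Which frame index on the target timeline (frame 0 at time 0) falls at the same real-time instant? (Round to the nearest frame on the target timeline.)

Source frame index: (0×3600 + 54×60 + 33) × 30 + 9 = 98199.
Real time: 98199 / (30000/1001) = 32765733/10000 s.
Target frame: (32765733/10000) × (24000/1001) = 392796/5 ≈ 78559.200 → 78559.

frame 78559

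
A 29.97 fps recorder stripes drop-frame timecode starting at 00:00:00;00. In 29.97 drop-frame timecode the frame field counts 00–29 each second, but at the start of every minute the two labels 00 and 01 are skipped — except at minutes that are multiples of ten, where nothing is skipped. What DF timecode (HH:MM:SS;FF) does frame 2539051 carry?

23:31:59;21

Ten DF minutes hold 17982 frames, so frame 2539051 lies in block 141 (frames 2535462–2553443) with 3589 frames into that block.
The block's first minute is 1800 frames and the rest 1798 each; 3589 frames reaches minute 1, so 141 × 18 + 1 × 2 = 2540 labels have been skipped so far.
Adding those back, label number 2539051 + 2540 = 2541591 at 30 labels/s is 84719 s + 21 f = 23 h 31 min 59 s frame 21, i.e. 23:31:59;21.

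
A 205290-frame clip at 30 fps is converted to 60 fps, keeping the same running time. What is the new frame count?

Target frames = source frames × (target rate / source rate) = 205290 × (60)/(30) = 205290 × 2 = 410580.

410580 frames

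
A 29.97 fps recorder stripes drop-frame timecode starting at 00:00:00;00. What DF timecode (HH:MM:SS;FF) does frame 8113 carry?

00:04:30;21

Each 10-minute DF block holds 10 × 60 × 30 − 9 × 2 = 17982 frames. 8113 ÷ 17982 → 0 full blocks, remainder 8113.
Within the partial block the first minute is 1800 frames and each further minute 1798, so 4 further minute boundaries passed. Total skipped labels = 18 × 0 + 2 × 4 = 8.
Non-drop label index = 8113 + 8 = 8121; at 30 labels/s that is 00:04:30:21, i.e. DF 00:04:30;21.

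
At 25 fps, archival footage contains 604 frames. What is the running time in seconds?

24.16 seconds

Running time = 604 / (25) = 24.16 s.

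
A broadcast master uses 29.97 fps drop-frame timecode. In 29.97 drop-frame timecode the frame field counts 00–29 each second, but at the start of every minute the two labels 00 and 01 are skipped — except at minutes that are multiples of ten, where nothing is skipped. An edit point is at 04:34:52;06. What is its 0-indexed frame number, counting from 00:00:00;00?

494272

As if non-drop at 30 labels/s: (4 × 3600 + 34 × 60 + 52) × 30 + 6 = 494766.
Minute boundaries passed: 274; those not divisible by 10: 274 − 27 = 247; dropped labels = 2 × 247 = 494.
Actual frame index = 494766 − 494 = 494272.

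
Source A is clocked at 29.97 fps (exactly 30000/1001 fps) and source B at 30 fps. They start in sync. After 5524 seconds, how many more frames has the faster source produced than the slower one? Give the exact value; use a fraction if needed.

165720/1001 frames

A emits 30000/1001 × 5524 = 165720000/1001 frames; B emits 30 × 5524 = 165720.
Difference = 165720/1001 frames (≈ 165.5544); B is ahead of A.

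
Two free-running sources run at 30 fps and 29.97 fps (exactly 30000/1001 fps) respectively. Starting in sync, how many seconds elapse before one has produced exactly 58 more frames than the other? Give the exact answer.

The gap grows by |30000/1001 − 30| = 30/1001 frames per second.
Time for a 58-frame gap: 58 ÷ (30/1001) = 29029/15 s.

29029/15 seconds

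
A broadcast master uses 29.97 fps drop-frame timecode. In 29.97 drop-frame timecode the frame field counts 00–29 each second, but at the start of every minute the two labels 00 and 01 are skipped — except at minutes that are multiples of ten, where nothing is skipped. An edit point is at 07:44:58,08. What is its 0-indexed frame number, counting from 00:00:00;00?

Complete 10-minute blocks: 46, each 17982 frames → 827172.
Remaining 4 whole minutes in the current block: 1800 + 3 × 1798 = 7194 frames.
Within the current minute: 58 × 30 + 8 − 2 = 1746 (labels ;00/;01 skipped at this minute). Total = 827172 + 7194 + 1746 = 836112.

836112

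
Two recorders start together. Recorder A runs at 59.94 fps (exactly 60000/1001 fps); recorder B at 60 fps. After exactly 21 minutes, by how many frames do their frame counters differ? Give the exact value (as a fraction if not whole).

21 min = 1260 s.
A emits 60000/1001 × 1260 = 10800000/143 frames; B emits 60 × 1260 = 75600.
Difference = 10800/143 frames (≈ 75.5245); B is ahead of A.

10800/143 frames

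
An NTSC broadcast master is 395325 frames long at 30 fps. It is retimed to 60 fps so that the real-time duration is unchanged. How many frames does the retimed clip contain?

Target frames = source frames × (target rate / source rate) = 395325 × (60)/(30) = 395325 × 2 = 790650.

790650 frames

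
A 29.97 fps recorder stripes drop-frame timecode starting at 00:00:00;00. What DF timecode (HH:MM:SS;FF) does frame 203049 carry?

01:52:55;01

Ten DF minutes hold 17982 frames, so frame 203049 lies in block 11 (frames 197802–215783) with 5247 frames into that block.
The block's first minute is 1800 frames and the rest 1798 each; 5247 frames reaches minute 2, so 11 × 18 + 2 × 2 = 202 labels have been skipped so far.
Adding those back, label number 203049 + 202 = 203251 at 30 labels/s is 6775 s + 1 f = 1 h 52 min 55 s frame 1, i.e. 01:52:55;01.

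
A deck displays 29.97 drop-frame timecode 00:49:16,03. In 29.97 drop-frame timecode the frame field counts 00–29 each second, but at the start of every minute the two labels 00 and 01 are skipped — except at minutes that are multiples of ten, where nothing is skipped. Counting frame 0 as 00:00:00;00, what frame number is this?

88593

As if non-drop at 30 labels/s: (0 × 3600 + 49 × 60 + 16) × 30 + 3 = 88683.
Minute boundaries passed: 49; those not divisible by 10: 49 − 4 = 45; dropped labels = 2 × 45 = 90.
Actual frame index = 88683 − 90 = 88593.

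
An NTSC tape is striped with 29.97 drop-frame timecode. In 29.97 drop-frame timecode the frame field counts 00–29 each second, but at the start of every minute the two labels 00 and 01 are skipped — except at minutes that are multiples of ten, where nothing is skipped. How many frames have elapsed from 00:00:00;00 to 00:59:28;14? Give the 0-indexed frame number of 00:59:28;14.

As if non-drop at 30 labels/s: (0 × 3600 + 59 × 60 + 28) × 30 + 14 = 107054.
Minute boundaries passed: 59; those not divisible by 10: 59 − 5 = 54; dropped labels = 2 × 54 = 108.
Actual frame index = 107054 − 108 = 106946.

106946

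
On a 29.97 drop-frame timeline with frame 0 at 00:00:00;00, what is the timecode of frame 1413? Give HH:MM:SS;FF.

00:00:47;03

Each 10-minute DF block holds 10 × 60 × 30 − 9 × 2 = 17982 frames. 1413 ÷ 17982 → 0 full blocks, remainder 1413.
Within the partial block the first minute is 1800 frames and each further minute 1798, so 0 further minute boundaries passed. Total skipped labels = 18 × 0 + 2 × 0 = 0.
Non-drop label index = 1413 + 0 = 1413; at 30 labels/s that is 00:00:47:03, i.e. DF 00:00:47;03.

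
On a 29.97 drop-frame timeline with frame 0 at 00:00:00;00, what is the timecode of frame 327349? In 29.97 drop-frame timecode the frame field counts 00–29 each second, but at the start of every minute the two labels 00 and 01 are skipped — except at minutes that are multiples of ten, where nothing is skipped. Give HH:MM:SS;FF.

Each 10-minute DF block holds 10 × 60 × 30 − 9 × 2 = 17982 frames. 327349 ÷ 17982 → 18 full blocks, remainder 3673.
Within the partial block the first minute is 1800 frames and each further minute 1798, so 2 further minute boundaries passed. Total skipped labels = 18 × 18 + 2 × 2 = 328.
Non-drop label index = 327349 + 328 = 327677; at 30 labels/s that is 03:02:02:17, i.e. DF 03:02:02;17.

03:02:02;17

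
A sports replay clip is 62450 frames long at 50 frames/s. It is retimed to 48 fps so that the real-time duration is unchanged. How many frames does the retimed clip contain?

59952 frames

Target frames = source frames × (target rate / source rate) = 62450 × (48)/(50) = 62450 × 24/25 = 59952.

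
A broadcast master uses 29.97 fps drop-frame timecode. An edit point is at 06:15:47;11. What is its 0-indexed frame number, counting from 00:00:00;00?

675745

Complete 10-minute blocks: 37, each 17982 frames → 665334.
Remaining 5 whole minutes in the current block: 1800 + 4 × 1798 = 8992 frames.
Within the current minute: 47 × 30 + 11 − 2 = 1419 (labels ;00/;01 skipped at this minute). Total = 665334 + 8992 + 1419 = 675745.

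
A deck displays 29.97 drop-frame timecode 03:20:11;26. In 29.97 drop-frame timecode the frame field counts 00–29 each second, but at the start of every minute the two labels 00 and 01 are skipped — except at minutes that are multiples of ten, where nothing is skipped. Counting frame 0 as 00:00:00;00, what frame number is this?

359996

Complete 10-minute blocks: 20, each 17982 frames → 359640.
Remaining 0 whole minutes in the current block: 0 frames.
Within the current minute: 11 × 30 + 26 = 356. Total = 359640 + 0 + 356 = 359996.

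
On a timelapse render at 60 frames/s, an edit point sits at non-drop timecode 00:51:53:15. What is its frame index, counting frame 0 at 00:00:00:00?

186795

Total seconds to the label: (0 × 3600 + 51 × 60 + 53) = 3113.
Frame index = 3113 × 60 + 15 = 186795.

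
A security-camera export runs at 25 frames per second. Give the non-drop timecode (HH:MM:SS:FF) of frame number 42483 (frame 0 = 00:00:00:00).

42483 ÷ 25 = 1699 full seconds, remainder 8 frames.
1699 s = 0 h 28 min 19 s.
Timecode: 00:28:19:08.

00:28:19:08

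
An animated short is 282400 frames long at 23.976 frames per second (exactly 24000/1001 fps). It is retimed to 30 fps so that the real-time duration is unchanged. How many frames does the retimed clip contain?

353353 frames

Target frames = source frames × (target rate / source rate) = 282400 × (30)/(24000/1001) = 282400 × 1001/800 = 353353.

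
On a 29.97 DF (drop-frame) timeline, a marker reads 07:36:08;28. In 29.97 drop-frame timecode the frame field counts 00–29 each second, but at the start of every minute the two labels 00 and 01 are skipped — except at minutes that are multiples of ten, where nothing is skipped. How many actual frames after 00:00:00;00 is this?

820246

As if non-drop at 30 labels/s: (7 × 3600 + 36 × 60 + 8) × 30 + 28 = 821068.
Minute boundaries passed: 456; those not divisible by 10: 456 − 45 = 411; dropped labels = 2 × 411 = 822.
Actual frame index = 821068 − 822 = 820246.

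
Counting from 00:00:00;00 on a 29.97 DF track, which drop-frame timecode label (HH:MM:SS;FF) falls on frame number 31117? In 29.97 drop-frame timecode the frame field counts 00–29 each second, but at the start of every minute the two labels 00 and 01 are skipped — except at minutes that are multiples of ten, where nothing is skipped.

00:17:18;09

Ten DF minutes hold 17982 frames, so frame 31117 lies in block 1 (frames 17982–35963) with 13135 frames into that block.
The block's first minute is 1800 frames and the rest 1798 each; 13135 frames reaches minute 7, so 1 × 18 + 7 × 2 = 32 labels have been skipped so far.
Adding those back, label number 31117 + 32 = 31149 at 30 labels/s is 1038 s + 9 f = 0 h 17 min 18 s frame 9, i.e. 00:17:18;09.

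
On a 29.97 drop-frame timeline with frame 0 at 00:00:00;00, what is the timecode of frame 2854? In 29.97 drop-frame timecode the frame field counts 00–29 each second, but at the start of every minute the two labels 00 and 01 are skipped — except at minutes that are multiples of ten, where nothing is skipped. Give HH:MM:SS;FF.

00:01:35;06

Each 10-minute DF block holds 10 × 60 × 30 − 9 × 2 = 17982 frames. 2854 ÷ 17982 → 0 full blocks, remainder 2854.
Within the partial block the first minute is 1800 frames and each further minute 1798, so 1 further minute boundary passed. Total skipped labels = 18 × 0 + 2 × 1 = 2.
Non-drop label index = 2854 + 2 = 2856; at 30 labels/s that is 00:01:35:06, i.e. DF 00:01:35;06.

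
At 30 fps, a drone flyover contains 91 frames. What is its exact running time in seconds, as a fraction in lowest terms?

91/30 seconds

Running time = 91 ÷ (30) = 91 × 1/30 = 91/30 s.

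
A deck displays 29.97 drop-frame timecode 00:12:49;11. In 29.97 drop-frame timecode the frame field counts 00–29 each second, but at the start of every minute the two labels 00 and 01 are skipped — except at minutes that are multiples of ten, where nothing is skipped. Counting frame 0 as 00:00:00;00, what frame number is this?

23059

As if non-drop at 30 labels/s: (0 × 3600 + 12 × 60 + 49) × 30 + 11 = 23081.
Minute boundaries passed: 12; those not divisible by 10: 12 − 1 = 11; dropped labels = 2 × 11 = 22.
Actual frame index = 23081 − 22 = 23059.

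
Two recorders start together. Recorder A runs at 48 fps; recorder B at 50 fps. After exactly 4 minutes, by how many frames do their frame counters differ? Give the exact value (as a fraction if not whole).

4 min = 240 s.
A emits 48 × 240 = 11520 frames; B emits 50 × 240 = 12000.
Difference = 480 frames; B is ahead of A.

480 frames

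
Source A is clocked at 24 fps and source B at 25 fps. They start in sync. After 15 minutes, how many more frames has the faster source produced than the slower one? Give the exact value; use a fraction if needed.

900 frames

15 min = 900 s.
A emits 24 × 900 = 21600 frames; B emits 25 × 900 = 22500.
Difference = 900 frames; B is ahead of A.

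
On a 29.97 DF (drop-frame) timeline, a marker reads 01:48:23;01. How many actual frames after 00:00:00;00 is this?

Complete 10-minute blocks: 10, each 17982 frames → 179820.
Remaining 8 whole minutes in the current block: 1800 + 7 × 1798 = 14386 frames.
Within the current minute: 23 × 30 + 1 − 2 = 689 (labels ;00/;01 skipped at this minute). Total = 179820 + 14386 + 689 = 194895.

194895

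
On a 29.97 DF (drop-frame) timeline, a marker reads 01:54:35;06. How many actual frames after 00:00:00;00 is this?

As if non-drop at 30 labels/s: (1 × 3600 + 54 × 60 + 35) × 30 + 6 = 206256.
Minute boundaries passed: 114; those not divisible by 10: 114 − 11 = 103; dropped labels = 2 × 103 = 206.
Actual frame index = 206256 − 206 = 206050.

206050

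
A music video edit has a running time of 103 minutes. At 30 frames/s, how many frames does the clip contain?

185400 frames

103 min = 6180 s.
Frames = 6180 × 30 = 185400.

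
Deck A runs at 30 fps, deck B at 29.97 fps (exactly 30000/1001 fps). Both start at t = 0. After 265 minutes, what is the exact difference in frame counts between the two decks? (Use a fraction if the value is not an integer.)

477000/1001 frames

265 min = 15900 s.
A emits 30 × 15900 = 477000 frames; B emits 30000/1001 × 15900 = 477000000/1001.
Difference = 477000/1001 frames (≈ 476.5235); B is behind A.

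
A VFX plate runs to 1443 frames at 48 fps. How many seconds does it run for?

30.0625 seconds

Running time = 1443 / (48) = 30.0625 s.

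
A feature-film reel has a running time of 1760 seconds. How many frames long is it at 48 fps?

Frames = 1760 × 48 = 84480.

84480 frames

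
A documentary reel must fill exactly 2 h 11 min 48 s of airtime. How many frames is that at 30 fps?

2 h 11 min 48 s = 7908 s.
Frames = 7908 × 30 = 237240.

237240 frames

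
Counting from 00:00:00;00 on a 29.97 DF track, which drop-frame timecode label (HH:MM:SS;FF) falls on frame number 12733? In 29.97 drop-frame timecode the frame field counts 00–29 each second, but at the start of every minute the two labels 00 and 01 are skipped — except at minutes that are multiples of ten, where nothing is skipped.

00:07:04;27

Ten DF minutes hold 17982 frames, so frame 12733 lies in block 0 (frames 0–17981) with 12733 frames into that block.
The block's first minute is 1800 frames and the rest 1798 each; 12733 frames reaches minute 7, so 0 × 18 + 7 × 2 = 14 labels have been skipped so far.
Adding those back, label number 12733 + 14 = 12747 at 30 labels/s is 424 s + 27 f = 0 h 7 min 4 s frame 27, i.e. 00:07:04;27.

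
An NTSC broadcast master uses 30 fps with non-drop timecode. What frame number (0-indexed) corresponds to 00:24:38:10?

44350

Total seconds to the label: (0 × 3600 + 24 × 60 + 38) = 1478.
Frame index = 1478 × 30 + 10 = 44350.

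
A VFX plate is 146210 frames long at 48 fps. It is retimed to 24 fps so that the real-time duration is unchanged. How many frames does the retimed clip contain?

Frames at target rate = 146210 × (24) / (48) = 73105.

73105 frames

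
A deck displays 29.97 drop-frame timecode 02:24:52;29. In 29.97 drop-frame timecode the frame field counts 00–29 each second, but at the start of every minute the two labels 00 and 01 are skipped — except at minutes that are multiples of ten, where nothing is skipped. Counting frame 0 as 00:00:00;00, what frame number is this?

As if non-drop at 30 labels/s: (2 × 3600 + 24 × 60 + 52) × 30 + 29 = 260789.
Minute boundaries passed: 144; those not divisible by 10: 144 − 14 = 130; dropped labels = 2 × 130 = 260.
Actual frame index = 260789 − 260 = 260529.

260529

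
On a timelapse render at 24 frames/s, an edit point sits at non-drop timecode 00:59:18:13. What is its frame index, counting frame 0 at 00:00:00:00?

Total seconds to the label: (0 × 3600 + 59 × 60 + 18) = 3558.
Frame index = 3558 × 24 + 13 = 85405.

frame 85405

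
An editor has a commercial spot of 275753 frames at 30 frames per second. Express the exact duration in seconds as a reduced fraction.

Running time = 275753 ÷ (30) = 275753 × 1/30 = 275753/30 s.

275753/30 seconds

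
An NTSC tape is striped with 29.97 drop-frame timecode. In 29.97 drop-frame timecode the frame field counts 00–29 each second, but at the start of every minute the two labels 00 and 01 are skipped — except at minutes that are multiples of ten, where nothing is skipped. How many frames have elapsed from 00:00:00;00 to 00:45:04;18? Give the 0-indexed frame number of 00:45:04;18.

As if non-drop at 30 labels/s: (0 × 3600 + 45 × 60 + 4) × 30 + 18 = 81138.
Minute boundaries passed: 45; those not divisible by 10: 45 − 4 = 41; dropped labels = 2 × 41 = 82.
Actual frame index = 81138 − 82 = 81056.

81056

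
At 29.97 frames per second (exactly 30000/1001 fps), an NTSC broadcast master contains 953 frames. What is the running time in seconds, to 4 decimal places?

31.7984 seconds

Running time = 953 × 1001/30000 = 953953/30000 s ≈ 31.7984 s.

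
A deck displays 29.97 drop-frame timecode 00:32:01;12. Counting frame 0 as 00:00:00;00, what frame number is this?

Complete 10-minute blocks: 3, each 17982 frames → 53946.
Remaining 2 whole minutes in the current block: 1800 + 1 × 1798 = 3598 frames.
Within the current minute: 1 × 30 + 12 − 2 = 40 (labels ;00/;01 skipped at this minute). Total = 53946 + 3598 + 40 = 57584.

57584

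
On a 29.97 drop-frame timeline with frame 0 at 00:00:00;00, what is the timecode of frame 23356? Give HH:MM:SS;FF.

Ten DF minutes hold 17982 frames, so frame 23356 lies in block 1 (frames 17982–35963) with 5374 frames into that block.
The block's first minute is 1800 frames and the rest 1798 each; 5374 frames reaches minute 2, so 1 × 18 + 2 × 2 = 22 labels have been skipped so far.
Adding those back, label number 23356 + 22 = 23378 at 30 labels/s is 779 s + 8 f = 0 h 12 min 59 s frame 8, i.e. 00:12:59;08.

00:12:59;08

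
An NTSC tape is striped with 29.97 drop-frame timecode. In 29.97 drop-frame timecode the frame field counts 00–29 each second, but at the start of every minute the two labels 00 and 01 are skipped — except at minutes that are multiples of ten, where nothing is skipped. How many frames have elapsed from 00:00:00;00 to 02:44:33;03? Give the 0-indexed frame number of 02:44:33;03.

As if non-drop at 30 labels/s: (2 × 3600 + 44 × 60 + 33) × 30 + 3 = 296193.
Minute boundaries passed: 164; those not divisible by 10: 164 − 16 = 148; dropped labels = 2 × 148 = 296.
Actual frame index = 296193 − 296 = 295897.

295897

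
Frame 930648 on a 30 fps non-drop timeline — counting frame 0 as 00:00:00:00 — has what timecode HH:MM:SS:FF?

930648 ÷ 30 = 31021 full seconds, remainder 18 frames.
31021 s = 8 h 37 min 1 s.
Timecode: 08:37:01:18.

08:37:01:18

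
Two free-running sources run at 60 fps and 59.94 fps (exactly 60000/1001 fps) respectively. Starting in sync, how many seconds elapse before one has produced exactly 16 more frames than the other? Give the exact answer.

The gap grows by |60000/1001 − 60| = 60/1001 frames per second.
Time for a 16-frame gap: 16 ÷ (60/1001) = 4004/15 s.

4004/15 seconds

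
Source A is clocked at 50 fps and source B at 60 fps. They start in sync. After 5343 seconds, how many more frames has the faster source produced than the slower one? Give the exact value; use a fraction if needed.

A emits 50 × 5343 = 267150 frames; B emits 60 × 5343 = 320580.
Difference = 53430 frames; B is ahead of A.

53430 frames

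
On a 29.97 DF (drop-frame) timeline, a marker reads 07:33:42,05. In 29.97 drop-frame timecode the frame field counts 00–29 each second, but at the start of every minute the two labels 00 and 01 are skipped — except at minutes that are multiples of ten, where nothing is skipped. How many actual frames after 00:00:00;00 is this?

815849

As if non-drop at 30 labels/s: (7 × 3600 + 33 × 60 + 42) × 30 + 5 = 816665.
Minute boundaries passed: 453; those not divisible by 10: 453 − 45 = 408; dropped labels = 2 × 408 = 816.
Actual frame index = 816665 − 816 = 815849.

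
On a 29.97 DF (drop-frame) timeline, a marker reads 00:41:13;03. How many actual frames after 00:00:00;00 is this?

As if non-drop at 30 labels/s: (0 × 3600 + 41 × 60 + 13) × 30 + 3 = 74193.
Minute boundaries passed: 41; those not divisible by 10: 41 − 4 = 37; dropped labels = 2 × 37 = 74.
Actual frame index = 74193 − 74 = 74119.

74119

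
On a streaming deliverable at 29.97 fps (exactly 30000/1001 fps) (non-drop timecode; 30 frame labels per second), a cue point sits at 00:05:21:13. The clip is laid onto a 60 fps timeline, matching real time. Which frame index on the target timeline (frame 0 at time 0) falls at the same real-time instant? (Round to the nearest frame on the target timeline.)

frame 19305

Source frame index: (0×3600 + 5×60 + 21) × 30 + 13 = 9643.
Real time: 9643 / (30000/1001) = 9652643/30000 s.
Target frame: (9652643/30000) × (60) = 9652643/500 ≈ 19305.286 → 19305.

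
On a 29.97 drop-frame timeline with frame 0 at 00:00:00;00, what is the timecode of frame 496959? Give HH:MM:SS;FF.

04:36:21;27

Ten DF minutes hold 17982 frames, so frame 496959 lies in block 27 (frames 485514–503495) with 11445 frames into that block.
The block's first minute is 1800 frames and the rest 1798 each; 11445 frames reaches minute 6, so 27 × 18 + 6 × 2 = 498 labels have been skipped so far.
Adding those back, label number 496959 + 498 = 497457 at 30 labels/s is 16581 s + 27 f = 4 h 36 min 21 s frame 27, i.e. 04:36:21;27.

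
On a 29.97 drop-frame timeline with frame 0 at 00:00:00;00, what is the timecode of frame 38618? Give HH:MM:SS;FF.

Ten DF minutes hold 17982 frames, so frame 38618 lies in block 2 (frames 35964–53945) with 2654 frames into that block.
The block's first minute is 1800 frames and the rest 1798 each; 2654 frames reaches minute 1, so 2 × 18 + 1 × 2 = 38 labels have been skipped so far.
Adding those back, label number 38618 + 38 = 38656 at 30 labels/s is 1288 s + 16 f = 0 h 21 min 28 s frame 16, i.e. 00:21:28;16.

00:21:28;16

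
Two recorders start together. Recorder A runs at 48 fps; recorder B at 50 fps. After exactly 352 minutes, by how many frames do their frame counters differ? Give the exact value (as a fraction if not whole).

42240 frames

352 min = 21120 s.
A emits 48 × 21120 = 1013760 frames; B emits 50 × 21120 = 1056000.
Difference = 42240 frames; B is ahead of A.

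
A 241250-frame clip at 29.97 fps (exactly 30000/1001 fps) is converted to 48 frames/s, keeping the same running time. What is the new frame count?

386386 frames

Target frames = source frames × (target rate / source rate) = 241250 × (48)/(30000/1001) = 241250 × 1001/625 = 386386.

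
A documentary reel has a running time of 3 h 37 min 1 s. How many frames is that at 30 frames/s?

3 h 37 min 1 s = 13021 s.
Frames = 13021 × 30 = 390630.

390630 frames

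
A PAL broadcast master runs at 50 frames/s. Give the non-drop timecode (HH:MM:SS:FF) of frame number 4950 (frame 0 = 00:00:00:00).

00:01:39:00

4950 ÷ 50 = 99 full seconds, remainder 0 frames.
99 s = 0 h 1 min 39 s.
Timecode: 00:01:39:00.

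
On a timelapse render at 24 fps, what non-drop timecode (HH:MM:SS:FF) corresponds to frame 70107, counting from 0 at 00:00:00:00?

00:48:41:03

70107 ÷ 24 = 2921 full seconds, remainder 3 frames.
2921 s = 0 h 48 min 41 s.
Timecode: 00:48:41:03.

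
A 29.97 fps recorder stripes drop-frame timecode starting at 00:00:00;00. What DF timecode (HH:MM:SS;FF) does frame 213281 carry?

Ten DF minutes hold 17982 frames, so frame 213281 lies in block 11 (frames 197802–215783) with 15479 frames into that block.
The block's first minute is 1800 frames and the rest 1798 each; 15479 frames reaches minute 8, so 11 × 18 + 8 × 2 = 214 labels have been skipped so far.
Adding those back, label number 213281 + 214 = 213495 at 30 labels/s is 7116 s + 15 f = 1 h 58 min 36 s frame 15, i.e. 01:58:36;15.

01:58:36;15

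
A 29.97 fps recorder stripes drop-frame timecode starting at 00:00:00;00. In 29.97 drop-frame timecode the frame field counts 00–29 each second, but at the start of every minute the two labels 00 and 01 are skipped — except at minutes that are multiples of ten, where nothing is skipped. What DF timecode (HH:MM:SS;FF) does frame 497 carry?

00:00:16;17

Each 10-minute DF block holds 10 × 60 × 30 − 9 × 2 = 17982 frames. 497 ÷ 17982 → 0 full blocks, remainder 497.
Within the partial block the first minute is 1800 frames and each further minute 1798, so 0 further minute boundaries passed. Total skipped labels = 18 × 0 + 2 × 0 = 0.
Non-drop label index = 497 + 0 = 497; at 30 labels/s that is 00:00:16:17, i.e. DF 00:00:16;17.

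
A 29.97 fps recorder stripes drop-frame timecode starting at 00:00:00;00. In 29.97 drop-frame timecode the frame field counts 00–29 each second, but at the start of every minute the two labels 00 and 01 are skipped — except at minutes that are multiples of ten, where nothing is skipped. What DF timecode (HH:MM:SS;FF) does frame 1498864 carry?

13:53:32;04

Ten DF minutes hold 17982 frames, so frame 1498864 lies in block 83 (frames 1492506–1510487) with 6358 frames into that block.
The block's first minute is 1800 frames and the rest 1798 each; 6358 frames reaches minute 3, so 83 × 18 + 3 × 2 = 1500 labels have been skipped so far.
Adding those back, label number 1498864 + 1500 = 1500364 at 30 labels/s is 50012 s + 4 f = 13 h 53 min 32 s frame 4, i.e. 13:53:32;04.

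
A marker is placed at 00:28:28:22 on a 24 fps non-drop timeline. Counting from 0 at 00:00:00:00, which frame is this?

41014

Total seconds to the label: (0 × 3600 + 28 × 60 + 28) = 1708.
Frame index = 1708 × 24 + 22 = 41014.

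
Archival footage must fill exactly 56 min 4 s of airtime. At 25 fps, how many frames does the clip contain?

84100 frames

56 min 4 s = 3364 s.
Frames = 3364 × 25 = 84100.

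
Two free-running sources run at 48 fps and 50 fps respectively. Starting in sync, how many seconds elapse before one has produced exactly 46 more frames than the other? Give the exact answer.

The gap grows by |50 − 48| = 2 frames per second.
Time for a 46-frame gap: 46 ÷ (2) = 23 s.

23 seconds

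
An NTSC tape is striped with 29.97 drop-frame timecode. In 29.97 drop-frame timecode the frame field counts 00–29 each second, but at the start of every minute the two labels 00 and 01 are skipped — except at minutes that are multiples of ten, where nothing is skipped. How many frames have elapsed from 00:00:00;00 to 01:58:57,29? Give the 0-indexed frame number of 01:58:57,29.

As if non-drop at 30 labels/s: (1 × 3600 + 58 × 60 + 57) × 30 + 29 = 214139.
Minute boundaries passed: 118; those not divisible by 10: 118 − 11 = 107; dropped labels = 2 × 107 = 214.
Actual frame index = 214139 − 214 = 213925.

213925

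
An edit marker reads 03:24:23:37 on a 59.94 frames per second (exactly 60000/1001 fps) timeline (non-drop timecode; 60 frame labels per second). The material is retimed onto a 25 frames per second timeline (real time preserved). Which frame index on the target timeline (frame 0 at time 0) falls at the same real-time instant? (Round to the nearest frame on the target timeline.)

frame 306897

Source frame index: (3×3600 + 24×60 + 23) × 60 + 37 = 735817.
Real time: 735817 / (60000/1001) = 736552817/60000 s.
Target frame: (736552817/60000) × (25) = 736552817/2400 ≈ 306897.007 → 306897.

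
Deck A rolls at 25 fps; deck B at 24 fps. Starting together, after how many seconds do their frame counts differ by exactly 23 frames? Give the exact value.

The gap grows by |24 − 25| = 1 frame per second.
Time for a 23-frame gap: 23 ÷ (1) = 23 s.

23 seconds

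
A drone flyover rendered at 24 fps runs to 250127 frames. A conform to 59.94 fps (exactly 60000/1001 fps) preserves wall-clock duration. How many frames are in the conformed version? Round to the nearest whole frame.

624693 frames

Frames at target rate = 250127 × (60000/1001) / (24) = 625317500/1001 ≈ 624692.807.
Nearest whole frame: 624693.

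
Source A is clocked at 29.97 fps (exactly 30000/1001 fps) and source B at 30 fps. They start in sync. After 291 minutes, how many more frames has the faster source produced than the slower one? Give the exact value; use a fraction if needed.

523800/1001 frames

291 min = 17460 s.
A emits 30000/1001 × 17460 = 523800000/1001 frames; B emits 30 × 17460 = 523800.
Difference = 523800/1001 frames (≈ 523.2767); B is ahead of A.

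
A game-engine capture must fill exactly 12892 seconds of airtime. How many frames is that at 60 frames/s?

773520 frames

Frames = 12892 × 60 = 773520.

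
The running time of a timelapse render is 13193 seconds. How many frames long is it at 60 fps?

791580 frames

Frames = 13193 × 60 = 791580.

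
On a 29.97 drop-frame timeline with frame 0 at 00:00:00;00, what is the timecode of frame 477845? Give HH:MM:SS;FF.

Ten DF minutes hold 17982 frames, so frame 477845 lies in block 26 (frames 467532–485513) with 10313 frames into that block.
The block's first minute is 1800 frames and the rest 1798 each; 10313 frames reaches minute 5, so 26 × 18 + 5 × 2 = 478 labels have been skipped so far.
Adding those back, label number 477845 + 478 = 478323 at 30 labels/s is 15944 s + 3 f = 4 h 25 min 44 s frame 3, i.e. 04:25:44;03.

04:25:44;03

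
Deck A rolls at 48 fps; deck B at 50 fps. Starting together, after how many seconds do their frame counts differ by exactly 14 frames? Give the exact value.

7 seconds

The gap grows by |50 − 48| = 2 frames per second.
Time for a 14-frame gap: 14 ÷ (2) = 7 s.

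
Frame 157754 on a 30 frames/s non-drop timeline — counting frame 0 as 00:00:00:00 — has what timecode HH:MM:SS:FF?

01:27:38:14

157754 ÷ 30 = 5258 full seconds, remainder 14 frames.
5258 s = 1 h 27 min 38 s.
Timecode: 01:27:38:14.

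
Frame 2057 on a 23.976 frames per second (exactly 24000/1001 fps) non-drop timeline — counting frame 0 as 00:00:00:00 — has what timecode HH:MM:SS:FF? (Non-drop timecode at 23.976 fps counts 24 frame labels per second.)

00:01:25:17

2057 ÷ 24 = 85 full seconds, remainder 17 frames.
85 s = 0 h 1 min 25 s.
Timecode: 00:01:25:17.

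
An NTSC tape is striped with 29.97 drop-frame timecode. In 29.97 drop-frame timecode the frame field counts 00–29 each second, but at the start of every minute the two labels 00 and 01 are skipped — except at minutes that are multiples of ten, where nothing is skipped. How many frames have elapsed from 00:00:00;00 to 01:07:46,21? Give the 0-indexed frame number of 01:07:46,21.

Complete 10-minute blocks: 6, each 17982 frames → 107892.
Remaining 7 whole minutes in the current block: 1800 + 6 × 1798 = 12588 frames.
Within the current minute: 46 × 30 + 21 − 2 = 1399 (labels ;00/;01 skipped at this minute). Total = 107892 + 12588 + 1399 = 121879.

121879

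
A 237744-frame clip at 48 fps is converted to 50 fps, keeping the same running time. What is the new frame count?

Target frames = source frames × (target rate / source rate) = 237744 × (50)/(48) = 237744 × 25/24 = 247650.

247650 frames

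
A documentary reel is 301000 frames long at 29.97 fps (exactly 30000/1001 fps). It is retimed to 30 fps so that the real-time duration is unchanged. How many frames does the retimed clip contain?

Target frames = source frames × (target rate / source rate) = 301000 × (30)/(30000/1001) = 301000 × 1001/1000 = 301301.

301301 frames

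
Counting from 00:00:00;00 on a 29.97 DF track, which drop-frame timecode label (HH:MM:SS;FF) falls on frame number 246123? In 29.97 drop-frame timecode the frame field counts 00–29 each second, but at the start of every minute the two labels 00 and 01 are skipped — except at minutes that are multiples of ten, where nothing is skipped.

Each 10-minute DF block holds 10 × 60 × 30 − 9 × 2 = 17982 frames. 246123 ÷ 17982 → 13 full blocks, remainder 12357.
Within the partial block the first minute is 1800 frames and each further minute 1798, so 6 further minute boundaries passed. Total skipped labels = 18 × 13 + 2 × 6 = 246.
Non-drop label index = 246123 + 246 = 246369; at 30 labels/s that is 02:16:52:09, i.e. DF 02:16:52;09.

02:16:52;09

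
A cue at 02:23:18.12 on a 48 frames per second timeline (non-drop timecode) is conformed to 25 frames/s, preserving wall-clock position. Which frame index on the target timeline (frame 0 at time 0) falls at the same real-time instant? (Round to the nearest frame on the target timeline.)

Source frame index: (2×3600 + 23×60 + 18) × 48 + 12 = 412716.
Real time: 412716 / (48) = 34393/4 s.
Target frame: (34393/4) × (25) = 859825/4 ≈ 214956.250 → 214956.

frame 214956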